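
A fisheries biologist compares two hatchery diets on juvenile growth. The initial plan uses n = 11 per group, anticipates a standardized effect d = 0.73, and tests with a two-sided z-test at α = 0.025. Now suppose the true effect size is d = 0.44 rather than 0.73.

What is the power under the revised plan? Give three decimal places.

Power ≈ 0.114

With d = 0.44: δ = d·√(n/2) = 0.44 × √(11/2) = 1.0319. Critical value z_{0.0125} = 2.241.
Revised power = Φ(δ − 2.241) + Φ(−δ − 2.241) = Φ(-1.210) + Φ(-3.273) = 0.1132 + 0.0005 = 0.1138.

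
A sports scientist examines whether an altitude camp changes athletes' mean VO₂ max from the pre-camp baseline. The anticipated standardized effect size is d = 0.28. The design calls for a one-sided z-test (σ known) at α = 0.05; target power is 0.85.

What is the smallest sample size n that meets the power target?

n = 92

Set Φ(δ − 1.645) = 0.85; then δ − 1.645 = Φ⁻¹(0.85) = 1.036, giving δ = 2.681.
δ = d·√n ⇒ n = (δ/d)² = (2.681 / 0.28)² = 91.70.
Round up to the next whole unit.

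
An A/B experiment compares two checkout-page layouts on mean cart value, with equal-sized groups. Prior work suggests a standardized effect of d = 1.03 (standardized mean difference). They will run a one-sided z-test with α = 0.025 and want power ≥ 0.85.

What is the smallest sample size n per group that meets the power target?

n = 17 per group

For power 0.85 need Φ(δ − z_{0.025}) = 0.85, so δ = z_{0.025} + z_{0.15} = 1.960 + 1.036 = 2.996.
δ = d·√(n/2) ⇒ n = 2(δ/d)² = 2 × (2.996 / 1.03)² = 16.93.
Rounding up, n = 17 per group.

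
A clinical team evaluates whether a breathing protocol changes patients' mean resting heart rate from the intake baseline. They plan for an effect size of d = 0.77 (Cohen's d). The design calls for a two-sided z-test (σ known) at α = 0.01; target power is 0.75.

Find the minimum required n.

n = 18

Set Φ(δ − 2.576) = 0.75; then δ − 2.576 = Φ⁻¹(0.75) = 0.674, giving δ = 3.250.
(Ignoring the negligible lower-tail rejection probability gives the usual closed-form inversion.)
δ = d·√n ⇒ n = (δ/d)² = (3.250 / 0.77)² = 17.82.
Round up to the next whole unit.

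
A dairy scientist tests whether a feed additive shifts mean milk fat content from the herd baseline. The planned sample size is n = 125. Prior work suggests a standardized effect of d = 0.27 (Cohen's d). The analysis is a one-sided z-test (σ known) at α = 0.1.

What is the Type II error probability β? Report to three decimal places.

Noncentrality parameter: δ = d·√n = 0.27 × √125 = 3.0187
Critical value for a one-sided test at α = 0.1: z_α = 1.282.
Power = P(Z > 1.282 − δ) = Φ(1.737) = 0.9588.
Type II error: β = 1 − power = 1 − 0.9588 = 0.0412.

β ≈ 0.041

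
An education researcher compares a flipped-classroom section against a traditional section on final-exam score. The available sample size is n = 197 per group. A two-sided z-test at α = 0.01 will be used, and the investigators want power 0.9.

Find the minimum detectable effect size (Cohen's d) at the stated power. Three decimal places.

Need Φ(δ − 2.576) = 0.9, so δ = 2.576 + 1.282 = 3.857.
(Lower-tail contribution to power is negligible for δ > 0.)
δ = d·√(n/2) ⇒ d = δ/√(n/2) = 3.857/√(197/2) = 0.3887.

d ≈ 0.389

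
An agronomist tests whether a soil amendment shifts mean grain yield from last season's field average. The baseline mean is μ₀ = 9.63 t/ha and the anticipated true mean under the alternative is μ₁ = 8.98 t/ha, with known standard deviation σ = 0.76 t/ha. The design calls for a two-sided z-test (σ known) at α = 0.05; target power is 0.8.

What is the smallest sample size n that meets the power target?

n = 11

Standardized effect: d = |μ₁ − μ₀| / σ = |8.98 − 9.63| / 0.76 = 0.8553
Set Φ(δ − 1.960) = 0.8; then δ − 1.960 = Φ⁻¹(0.8) = 0.842, giving δ = 2.802.
(For δ > 0 the lower-tail rejection region contributes negligibly to power, so the one-term inversion is standard.)
δ = d·√n ⇒ n = (δ/d)² = (2.802 / 0.8553)² = 10.73.
Rounding up, n = 11.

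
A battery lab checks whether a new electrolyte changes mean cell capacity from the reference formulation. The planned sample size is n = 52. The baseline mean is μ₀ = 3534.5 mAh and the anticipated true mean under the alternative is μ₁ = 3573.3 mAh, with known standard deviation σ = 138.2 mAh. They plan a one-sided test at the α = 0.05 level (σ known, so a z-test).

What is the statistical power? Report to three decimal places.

Standardized effect: d = |μ₁ − μ₀| / σ = |3573.3 − 3534.5| / 138.2 = 0.2808
Noncentrality parameter: δ = d·√n = 0.2808 × √52 = 2.0245
Critical value for a one-sided test at α = 0.05: z_α = 1.645.
Power = Φ(δ − 1.645) = Φ(0.380) = 0.6479.

Power ≈ 0.648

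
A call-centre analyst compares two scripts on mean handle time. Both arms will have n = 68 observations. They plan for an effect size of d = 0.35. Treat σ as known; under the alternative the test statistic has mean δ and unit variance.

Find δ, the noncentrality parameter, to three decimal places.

The noncentrality parameter scales effect size by the design's sample-size factor: δ = d·√(n/2) = 0.35 × √(68/2) = 2.0408

δ ≈ 2.041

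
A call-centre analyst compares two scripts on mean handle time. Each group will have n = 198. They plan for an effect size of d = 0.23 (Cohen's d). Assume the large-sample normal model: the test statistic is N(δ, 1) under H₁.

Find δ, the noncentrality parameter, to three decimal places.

δ ≈ 2.288

The noncentrality parameter scales effect size by the design's sample-size factor: δ = d·√(n/2) = 0.23 × √(198/2) = 2.2885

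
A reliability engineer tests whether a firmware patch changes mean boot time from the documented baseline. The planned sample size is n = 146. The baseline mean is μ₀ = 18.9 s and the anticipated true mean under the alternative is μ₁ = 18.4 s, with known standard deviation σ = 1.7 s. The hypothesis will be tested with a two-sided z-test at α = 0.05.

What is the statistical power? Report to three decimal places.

Standardized effect: d = |μ₁ − μ₀| / σ = |18.4 − 18.9| / 1.7 = 0.2941
Noncentrality parameter: δ = d·√n = 0.2941 × √146 = 3.5538
Critical value for a two-sided test at α = 0.05: z_{α/2} = 1.960.
Power = Φ(δ − 1.960) + Φ(−δ − 1.960) = Φ(1.594) + Φ(-5.514) = 0.9445 + 0.0000 = 0.9445.

Power ≈ 0.945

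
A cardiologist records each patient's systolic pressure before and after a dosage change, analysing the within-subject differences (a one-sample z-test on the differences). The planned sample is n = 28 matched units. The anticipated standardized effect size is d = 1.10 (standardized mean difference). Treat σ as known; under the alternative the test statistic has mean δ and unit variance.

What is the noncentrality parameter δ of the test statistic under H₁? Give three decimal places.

δ ≈ 5.821

δ = d·√n = 1.10 × √28 = 5.8207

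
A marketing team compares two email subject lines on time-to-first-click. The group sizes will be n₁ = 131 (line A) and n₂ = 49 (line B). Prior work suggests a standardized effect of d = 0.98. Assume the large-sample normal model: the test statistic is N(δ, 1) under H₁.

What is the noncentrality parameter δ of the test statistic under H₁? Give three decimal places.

δ ≈ 5.852

δ = d / √(1/n₁ + 1/n₂) = 0.98 / √(1/131 + 1/49) = 5.8523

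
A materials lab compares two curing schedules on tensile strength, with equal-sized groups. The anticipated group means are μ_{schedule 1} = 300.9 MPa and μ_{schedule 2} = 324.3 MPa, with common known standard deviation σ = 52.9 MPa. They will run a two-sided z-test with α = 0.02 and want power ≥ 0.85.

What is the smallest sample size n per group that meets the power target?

n = 116 per group

Standardized effect: d = |μ_{schedule 1} − μ_{schedule 2}| / σ = |300.9 − 324.3| / 52.9 = 0.4423
Set Φ(δ − 2.326) = 0.85; then δ − 2.326 = Φ⁻¹(0.85) = 1.036, giving δ = 3.363.
(For δ > 0 the lower-tail rejection region contributes negligibly to power, so the one-term inversion is standard.)
δ = d·√(n/2) ⇒ n = 2(δ/d)² = 2 × (3.363 / 0.4423)² = 115.59.
Rounding up, n = 116 per group.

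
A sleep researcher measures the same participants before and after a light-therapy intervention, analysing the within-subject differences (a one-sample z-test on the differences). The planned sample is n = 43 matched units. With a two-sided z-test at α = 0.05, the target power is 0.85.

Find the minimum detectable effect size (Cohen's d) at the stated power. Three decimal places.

d ≈ 0.457

Required noncentrality: δ = z_{0.025} + z_{0.15} = 1.960 + 1.036 = 2.996.
(The second rejection-region term Φ(−δ − z_{α/2}) is negligible and dropped.)
δ = d·√n ⇒ d = δ/√n = 2.996/√43 = 0.4569.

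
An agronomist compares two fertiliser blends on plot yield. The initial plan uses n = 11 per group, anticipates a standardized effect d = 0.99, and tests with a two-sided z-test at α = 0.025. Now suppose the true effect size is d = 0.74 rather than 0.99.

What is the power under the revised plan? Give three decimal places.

With d = 0.74: δ = d·√(n/2) = 0.74 × √(11/2) = 1.7355. Critical value z_{0.0125} = 2.241.
Revised power = Φ(δ − 2.241) + Φ(−δ − 2.241) = Φ(-0.506) + Φ(-3.977) = 0.3064 + 0.0000 = 0.3065.

Power ≈ 0.306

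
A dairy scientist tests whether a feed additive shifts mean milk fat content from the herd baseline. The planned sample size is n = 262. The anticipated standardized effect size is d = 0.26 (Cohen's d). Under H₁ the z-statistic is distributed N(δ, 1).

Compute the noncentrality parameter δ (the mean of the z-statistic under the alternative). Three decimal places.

δ ≈ 4.208

δ = d·√n = 0.26 × √262 = 4.2085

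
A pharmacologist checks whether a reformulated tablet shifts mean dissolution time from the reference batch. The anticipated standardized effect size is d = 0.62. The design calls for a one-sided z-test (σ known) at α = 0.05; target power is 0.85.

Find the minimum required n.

n = 19

Set Φ(δ − 1.645) = 0.85; then δ − 1.645 = Φ⁻¹(0.85) = 1.036, giving δ = 2.681.
δ = d·√n ⇒ n = (δ/d)² = (2.681 / 0.62)² = 18.70.
Round up to the next whole unit.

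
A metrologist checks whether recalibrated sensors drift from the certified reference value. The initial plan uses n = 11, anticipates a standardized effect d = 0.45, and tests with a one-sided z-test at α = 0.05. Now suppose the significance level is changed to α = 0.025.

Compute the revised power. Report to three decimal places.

Power ≈ 0.320

δ = d·√n = 0.45 × √11 = 1.4925 (unchanged). New critical value: z_{0.025} = 1.960.
Revised power = Φ(δ − 1.960) = Φ(-0.467) = 0.3201.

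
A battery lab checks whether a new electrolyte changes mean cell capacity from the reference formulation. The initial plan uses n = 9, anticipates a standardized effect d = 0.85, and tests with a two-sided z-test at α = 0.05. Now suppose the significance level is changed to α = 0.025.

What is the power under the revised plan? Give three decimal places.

Power ≈ 0.621

δ = d·√n = 0.85 × √9 = 2.5500 (unchanged). New critical value: z_{0.0125} = 2.241.
Revised power = Φ(δ − 2.241) + Φ(−δ − 2.241) = Φ(0.309) + Φ(-4.791) = 0.6212 + 0.0000 = 0.6212.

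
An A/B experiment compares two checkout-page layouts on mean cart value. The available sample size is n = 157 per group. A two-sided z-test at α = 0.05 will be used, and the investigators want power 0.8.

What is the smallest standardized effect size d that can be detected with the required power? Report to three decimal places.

d ≈ 0.316

Need Φ(δ − 1.960) = 0.8, so δ = 1.960 + 0.842 = 2.802.
(The second rejection-region term Φ(−δ − z_{α/2}) is negligible and dropped.)
δ = d·√(n/2) ⇒ d = δ/√(n/2) = 2.802/√(157/2) = 0.3162.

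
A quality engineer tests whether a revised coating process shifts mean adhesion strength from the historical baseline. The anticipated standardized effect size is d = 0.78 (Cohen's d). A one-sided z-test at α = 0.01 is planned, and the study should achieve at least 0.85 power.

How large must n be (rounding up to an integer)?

For power 0.85 need Φ(δ − z_{0.01}) = 0.85, so δ = z_{0.01} + z_{0.15} = 2.326 + 1.036 = 3.363.
δ = d·√n ⇒ n = (δ/d)² = (3.363 / 0.78)² = 18.59.
Round up to the next whole unit.

n = 19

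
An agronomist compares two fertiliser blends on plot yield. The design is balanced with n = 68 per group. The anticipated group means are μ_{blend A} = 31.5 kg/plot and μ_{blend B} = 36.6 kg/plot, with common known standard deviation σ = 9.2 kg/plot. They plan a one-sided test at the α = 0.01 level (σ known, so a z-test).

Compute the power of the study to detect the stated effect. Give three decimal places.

Standardized effect: d = |μ_{blend A} − μ_{blend B}| / σ = |31.5 − 36.6| / 9.2 = 0.5543
Noncentrality parameter: δ = d·√(n/2) = 0.5543 × √(68/2) = 3.2324
Critical value for a one-sided test at α = 0.01: z_α = 2.326.
Power = P(Z > 2.326 − δ) = Φ(0.906) = 0.8175.

Power ≈ 0.818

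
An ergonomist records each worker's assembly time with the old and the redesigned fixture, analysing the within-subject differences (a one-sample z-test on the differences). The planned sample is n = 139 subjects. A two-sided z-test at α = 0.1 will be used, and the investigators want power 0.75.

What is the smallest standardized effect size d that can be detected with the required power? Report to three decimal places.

Required noncentrality: δ = z_{0.05} + z_{0.25} = 1.645 + 0.674 = 2.319.
(The second rejection-region term Φ(−δ − z_{α/2}) is negligible and dropped.)
δ = d·√n ⇒ d = δ/√n = 2.319/√139 = 0.1967.

d ≈ 0.197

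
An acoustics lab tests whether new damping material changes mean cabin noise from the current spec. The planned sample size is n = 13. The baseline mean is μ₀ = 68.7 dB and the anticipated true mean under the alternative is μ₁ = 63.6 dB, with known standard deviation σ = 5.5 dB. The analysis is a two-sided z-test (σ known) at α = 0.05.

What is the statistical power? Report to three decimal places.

Standardized effect: d = |μ₁ − μ₀| / σ = |63.6 − 68.7| / 5.5 = 0.9273
Noncentrality parameter: λ = d·√n = 0.9273 × √13 = 3.3433
Critical value for a two-sided test at α = 0.05: z_{α/2} = 1.960.
Power = Φ(λ − 1.960) + Φ(−λ − 1.960) = Φ(1.383) + Φ(-5.303) = 0.9167 + 0.0000 = 0.9167.

Power ≈ 0.917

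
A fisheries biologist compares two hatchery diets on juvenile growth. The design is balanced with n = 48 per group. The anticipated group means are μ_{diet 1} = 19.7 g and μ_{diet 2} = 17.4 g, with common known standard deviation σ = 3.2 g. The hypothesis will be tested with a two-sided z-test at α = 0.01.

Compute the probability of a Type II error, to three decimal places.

β ≈ 0.172

Standardized effect: d = |μ_{diet 1} − μ_{diet 2}| / σ = |19.7 − 17.4| / 3.2 = 0.7187
Noncentrality parameter: δ = d·√(n/2) = 0.7187 × √(48/2) = 3.5211
Two-sided α = 0.01 → critical value z_{0.005} = 2.576.
Power = Φ(δ − 2.576) + Φ(−δ − 2.576) = Φ(0.945) + Φ(-6.097) = 0.8278 + 0.0000 = 0.8278.
Type II error: β = 1 − power = 1 − 0.8278 = 0.1722.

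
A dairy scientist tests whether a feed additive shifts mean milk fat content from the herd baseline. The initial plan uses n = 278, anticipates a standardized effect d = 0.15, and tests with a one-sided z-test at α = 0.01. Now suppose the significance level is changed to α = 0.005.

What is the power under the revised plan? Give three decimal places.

δ = d·√n = 0.15 × √278 = 2.5010 (unchanged). New critical value: z_{0.005} = 2.576.
Revised power = P(Z > 2.576 − δ) = Φ(-0.075) = 0.4702.

Power ≈ 0.470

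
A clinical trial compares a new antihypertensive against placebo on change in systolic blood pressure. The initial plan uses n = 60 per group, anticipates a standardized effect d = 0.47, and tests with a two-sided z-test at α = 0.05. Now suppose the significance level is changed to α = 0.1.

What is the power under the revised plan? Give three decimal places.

Power ≈ 0.824

δ = d·√(n/2) = 0.47 × √(60/2) = 2.5743 (unchanged). New critical value: z_{0.05} = 1.645.
Revised power = Φ(δ − 1.645) + Φ(−δ − 1.645) = Φ(0.929) + Φ(-4.219) = 0.8237 + 0.0000 = 0.8237.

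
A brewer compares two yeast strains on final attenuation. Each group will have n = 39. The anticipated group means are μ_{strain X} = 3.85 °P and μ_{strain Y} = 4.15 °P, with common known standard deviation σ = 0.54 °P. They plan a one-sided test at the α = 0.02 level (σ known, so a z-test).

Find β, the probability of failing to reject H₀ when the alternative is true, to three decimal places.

Standardized effect: d = |μ_{strain X} − μ_{strain Y}| / σ = |3.85 − 4.15| / 0.54 = 0.5556
Noncentrality parameter: δ = d·√(n/2) = 0.5556 × √(39/2) = 2.4533
Critical value for a one-sided test at α = 0.02: z_α = 2.054.
Power = Φ(δ − 2.054) = Φ(0.400) = 0.6552.
Type II error: β = 1 − power = 1 − 0.6552 = 0.3448.

β ≈ 0.345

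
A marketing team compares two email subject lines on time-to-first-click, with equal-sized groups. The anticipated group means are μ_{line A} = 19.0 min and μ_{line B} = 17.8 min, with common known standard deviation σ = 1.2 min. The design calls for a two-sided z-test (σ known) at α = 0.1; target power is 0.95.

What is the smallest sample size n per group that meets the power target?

Standardized effect: d = |μ_{line A} − μ_{line B}| / σ = |19.0 − 17.8| / 1.2 = 1.0000
For power 0.95 need Φ(δ − z_{0.05}) = 0.95, so δ = z_{0.05} + z_{0.05} = 1.645 + 1.645 = 3.290.
(For δ > 0 the lower-tail rejection region contributes negligibly to power, so the one-term inversion is standard.)
δ = d·√(n/2) ⇒ n = 2(δ/d)² = 2 × (3.290 / 1.0000)² = 21.64.
Round up to the next whole unit.

n = 22 per group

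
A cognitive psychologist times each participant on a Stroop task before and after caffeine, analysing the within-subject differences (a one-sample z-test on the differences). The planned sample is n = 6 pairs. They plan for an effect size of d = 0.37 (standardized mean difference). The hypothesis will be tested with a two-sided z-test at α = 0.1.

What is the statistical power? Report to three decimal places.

Power ≈ 0.235

Noncentrality parameter: λ = d·√n = 0.37 × √6 = 0.9063
Two-sided α = 0.1 → critical value z_{0.05} = 1.645.
Power = Φ(λ − 1.645) + Φ(−λ − 1.645) = Φ(-0.739) + Φ(-2.551) = 0.2301 + 0.0054 = 0.2355.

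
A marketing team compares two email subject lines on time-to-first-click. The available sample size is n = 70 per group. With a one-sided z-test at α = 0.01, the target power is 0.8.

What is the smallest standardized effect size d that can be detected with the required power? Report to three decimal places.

Need Φ(δ − 2.326) = 0.8, so δ = 2.326 + 0.842 = 3.168.
δ = d·√(n/2) ⇒ d = δ/√(n/2) = 3.168/√(70/2) = 0.5355.

d ≈ 0.535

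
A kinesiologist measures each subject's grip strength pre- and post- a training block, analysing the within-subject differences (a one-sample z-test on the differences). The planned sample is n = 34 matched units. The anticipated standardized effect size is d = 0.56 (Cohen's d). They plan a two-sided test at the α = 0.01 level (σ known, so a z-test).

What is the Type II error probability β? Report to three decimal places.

β ≈ 0.245

Noncentrality parameter: δ = d·√n = 0.56 × √34 = 3.2653
Two-sided α = 0.01 → critical value z_{0.005} = 2.576.
Power = Φ(δ − 2.576) + Φ(−δ − 2.576) = Φ(0.690) + Φ(-5.841) = 0.7547 + 0.0000 = 0.7547.
Type II error: β = 1 − power = 1 − 0.7547 = 0.2453.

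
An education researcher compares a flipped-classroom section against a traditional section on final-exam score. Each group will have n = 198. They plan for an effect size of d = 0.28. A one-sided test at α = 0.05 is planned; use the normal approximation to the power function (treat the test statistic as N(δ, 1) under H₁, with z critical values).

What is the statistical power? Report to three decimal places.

Power ≈ 0.873

Noncentrality parameter: δ = d·√(n/2) = 0.28 × √(198/2) = 2.7860
Critical value for a one-sided test at α = 0.05: z_α = 1.645.
Power = P(Z > 1.645 − δ) = Φ(1.141) = 0.8731.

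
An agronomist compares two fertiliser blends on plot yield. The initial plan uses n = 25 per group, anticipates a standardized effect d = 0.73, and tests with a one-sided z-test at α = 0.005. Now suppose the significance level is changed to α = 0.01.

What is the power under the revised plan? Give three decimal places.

δ = d·√(n/2) = 0.73 × √(25/2) = 2.5809 (unchanged). New critical value: z_{0.01} = 2.326.
Revised power = P(Z > 2.326 − δ) = Φ(0.255) = 0.6005.

Power ≈ 0.600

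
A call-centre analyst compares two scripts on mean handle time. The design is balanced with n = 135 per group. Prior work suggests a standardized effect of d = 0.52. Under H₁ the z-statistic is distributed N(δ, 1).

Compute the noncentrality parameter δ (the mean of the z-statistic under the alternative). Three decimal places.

δ ≈ 4.272

The noncentrality parameter scales effect size by the design's sample-size factor: δ = d·√(n/2) = 0.52 × √(135/2) = 4.2722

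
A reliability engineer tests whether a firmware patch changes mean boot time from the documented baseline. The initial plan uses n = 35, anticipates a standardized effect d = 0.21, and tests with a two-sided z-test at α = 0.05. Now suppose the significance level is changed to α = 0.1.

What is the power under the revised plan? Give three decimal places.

Power ≈ 0.346

δ = d·√n = 0.21 × √35 = 1.2424 (unchanged). New critical value: z_{0.05} = 1.645.
Revised power = Φ(δ − 1.645) + Φ(−δ − 1.645) = Φ(-0.402) + Φ(-2.887) = 0.3437 + 0.0019 = 0.3456.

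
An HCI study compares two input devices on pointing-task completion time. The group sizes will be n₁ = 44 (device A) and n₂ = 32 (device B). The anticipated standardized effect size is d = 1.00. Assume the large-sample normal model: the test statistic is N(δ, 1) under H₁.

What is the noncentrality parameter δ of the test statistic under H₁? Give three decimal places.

δ ≈ 4.304

The noncentrality parameter scales effect size by the design's sample-size factor: δ = d / √(1/n₁ + 1/n₂) = 1.00 / √(1/44 + 1/32) = 4.3042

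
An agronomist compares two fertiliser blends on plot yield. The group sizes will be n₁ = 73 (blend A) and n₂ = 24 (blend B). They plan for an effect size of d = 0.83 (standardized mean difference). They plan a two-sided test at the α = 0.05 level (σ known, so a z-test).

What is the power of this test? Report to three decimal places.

Noncentrality parameter: δ = d / √(1/n₁ + 1/n₂) = 0.83 / √(1/73 + 1/24) = 3.5274
Two-sided α = 0.05 → critical value z_{0.025} = 1.960.
Power = Φ(δ − 1.960) + Φ(−δ − 1.960) = Φ(1.567) + Φ(-5.487) = 0.9415 + 0.0000 = 0.9415.

Power ≈ 0.941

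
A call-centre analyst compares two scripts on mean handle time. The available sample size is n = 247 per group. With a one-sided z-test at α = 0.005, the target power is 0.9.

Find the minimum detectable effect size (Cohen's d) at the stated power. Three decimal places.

Required noncentrality: δ = z_{0.005} + z_{0.10} = 2.576 + 1.282 = 3.857.
δ = d·√(n/2) ⇒ d = δ/√(n/2) = 3.857/√(247/2) = 0.3471.

d ≈ 0.347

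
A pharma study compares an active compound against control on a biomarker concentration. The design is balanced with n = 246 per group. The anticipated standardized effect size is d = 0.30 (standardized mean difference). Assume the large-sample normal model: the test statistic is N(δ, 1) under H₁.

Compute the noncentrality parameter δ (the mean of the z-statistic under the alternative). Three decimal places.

The noncentrality parameter scales effect size by the design's sample-size factor: δ = d·√(n/2) = 0.30 × √(246/2) = 3.3272

δ ≈ 3.327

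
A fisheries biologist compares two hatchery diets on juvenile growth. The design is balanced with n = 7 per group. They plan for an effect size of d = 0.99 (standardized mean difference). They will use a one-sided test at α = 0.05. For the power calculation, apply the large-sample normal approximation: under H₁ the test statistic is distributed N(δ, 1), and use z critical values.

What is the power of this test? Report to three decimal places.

Noncentrality parameter: δ = d·√(n/2) = 0.99 × √(7/2) = 1.8521
One-sided α = 0.05 → critical value z_{0.05} = 1.645.
Power = Φ(δ − 1.645) = Φ(0.207) = 0.5821.

Power ≈ 0.582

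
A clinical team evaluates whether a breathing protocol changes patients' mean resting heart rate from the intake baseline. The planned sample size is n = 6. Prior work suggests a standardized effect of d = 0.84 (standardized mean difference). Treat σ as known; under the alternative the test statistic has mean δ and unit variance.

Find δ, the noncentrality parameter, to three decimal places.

δ ≈ 2.058

The noncentrality parameter scales effect size by the design's sample-size factor: δ = d·√n = 0.84 × √6 = 2.0576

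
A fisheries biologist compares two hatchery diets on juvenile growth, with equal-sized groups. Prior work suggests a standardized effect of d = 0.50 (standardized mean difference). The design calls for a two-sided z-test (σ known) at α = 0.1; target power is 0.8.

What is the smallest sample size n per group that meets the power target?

Set Φ(δ − 1.645) = 0.8; then δ − 1.645 = Φ⁻¹(0.8) = 0.842, giving δ = 2.486.
(The Φ(−δ − z_{α/2}) term is vanishingly small for δ > 0 and is dropped in the standard sample-size formula.)
δ = d·√(n/2) ⇒ n = 2(δ/d)² = 2 × (2.486 / 0.50)² = 49.46.
Rounding up, n = 50 per group.

n = 50 per group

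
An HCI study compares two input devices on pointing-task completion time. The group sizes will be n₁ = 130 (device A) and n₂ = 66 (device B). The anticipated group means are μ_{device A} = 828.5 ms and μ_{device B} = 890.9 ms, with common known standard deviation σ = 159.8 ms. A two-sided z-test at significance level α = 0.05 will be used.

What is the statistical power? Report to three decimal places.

Power ≈ 0.734

Standardized effect: d = |μ_{device A} − μ_{device B}| / σ = |828.5 − 890.9| / 159.8 = 0.3905
Noncentrality parameter: δ = d / √(1/n₁ + 1/n₂) = 0.3905 / √(1/130 + 1/66) = 2.5836
Two-sided α = 0.05 → critical value z_{0.025} = 1.960.
Power = Φ(δ − 1.960) + Φ(−δ − 1.960) = Φ(0.624) + Φ(-4.544) = 0.7336 + 0.0000 = 0.7336.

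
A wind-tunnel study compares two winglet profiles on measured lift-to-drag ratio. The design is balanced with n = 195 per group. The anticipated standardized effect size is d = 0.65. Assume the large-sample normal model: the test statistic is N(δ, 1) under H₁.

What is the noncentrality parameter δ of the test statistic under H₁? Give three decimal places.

δ ≈ 6.418

The noncentrality parameter scales effect size by the design's sample-size factor: δ = d·√(n/2) = 0.65 × √(195/2) = 6.4182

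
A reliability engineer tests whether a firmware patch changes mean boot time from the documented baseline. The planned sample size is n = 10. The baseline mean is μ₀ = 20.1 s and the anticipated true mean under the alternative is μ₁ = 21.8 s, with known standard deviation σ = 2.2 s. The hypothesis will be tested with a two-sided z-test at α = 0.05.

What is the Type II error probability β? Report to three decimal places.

β ≈ 0.314

Standardized effect: d = |μ₁ − μ₀| / σ = |21.8 − 20.1| / 2.2 = 0.7727
Noncentrality parameter: λ = d·√n = 0.7727 × √10 = 2.4436
Critical value for a two-sided test at α = 0.05: z_{α/2} = 1.960.
Power = Φ(λ − 1.960) + Φ(−λ − 1.960) = Φ(0.484) + Φ(-4.404) = 0.6857 + 0.0000 = 0.6857.
Type II error: β = 1 − power = 1 − 0.6857 = 0.3143.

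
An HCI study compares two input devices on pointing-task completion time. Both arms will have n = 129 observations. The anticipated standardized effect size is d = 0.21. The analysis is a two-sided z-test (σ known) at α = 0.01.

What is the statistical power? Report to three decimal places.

Power ≈ 0.187

Noncentrality parameter: δ = d·√(n/2) = 0.21 × √(129/2) = 1.6865
Critical value for a two-sided test at α = 0.01: z_{α/2} = 2.576.
Power = Φ(δ − 2.576) + Φ(−δ − 2.576) = Φ(-0.889) + Φ(-4.262) = 0.1869 + 0.0000 = 0.1869.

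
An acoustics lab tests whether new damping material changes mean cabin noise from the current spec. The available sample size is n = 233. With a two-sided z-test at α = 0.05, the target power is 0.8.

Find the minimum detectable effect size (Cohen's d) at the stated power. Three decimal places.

Need Φ(δ − 1.960) = 0.8, so δ = 1.960 + 0.842 = 2.802.
(Lower-tail contribution to power is negligible for δ > 0.)
δ = d·√n ⇒ d = δ/√n = 2.802/√233 = 0.1835.

d ≈ 0.184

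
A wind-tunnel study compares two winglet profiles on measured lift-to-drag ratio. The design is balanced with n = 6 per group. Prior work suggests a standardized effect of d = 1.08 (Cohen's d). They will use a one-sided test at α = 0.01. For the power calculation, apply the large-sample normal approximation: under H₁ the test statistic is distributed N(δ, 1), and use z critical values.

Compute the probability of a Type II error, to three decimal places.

Noncentrality parameter: δ = d·√(n/2) = 1.08 × √(6/2) = 1.8706
One-sided α = 0.01 → critical value z_{0.01} = 2.326.
Power = Φ(δ − 2.326) = Φ(-0.456) = 0.3243.
Type II error: β = 1 − power = 1 − 0.3243 = 0.6757.

β ≈ 0.676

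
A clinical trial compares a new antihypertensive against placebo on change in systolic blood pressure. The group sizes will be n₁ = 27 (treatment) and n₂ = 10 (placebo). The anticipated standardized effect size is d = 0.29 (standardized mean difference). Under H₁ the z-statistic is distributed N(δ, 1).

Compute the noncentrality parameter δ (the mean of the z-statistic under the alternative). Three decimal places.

δ ≈ 0.783

δ = d / √(1/n₁ + 1/n₂) = 0.29 / √(1/27 + 1/10) = 0.7834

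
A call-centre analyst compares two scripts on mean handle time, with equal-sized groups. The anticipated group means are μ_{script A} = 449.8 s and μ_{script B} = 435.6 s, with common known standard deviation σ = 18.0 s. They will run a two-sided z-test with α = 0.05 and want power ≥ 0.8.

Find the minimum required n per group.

Standardized effect: d = |μ_{script A} − μ_{script B}| / σ = |449.8 − 435.6| / 18.0 = 0.7889
For power 0.8 need Φ(δ − z_{0.025}) = 0.8, so δ = z_{0.025} + z_{0.20} = 1.960 + 0.842 = 2.802.
(For δ > 0 the lower-tail rejection region contributes negligibly to power, so the one-term inversion is standard.)
δ = d·√(n/2) ⇒ n = 2(δ/d)² = 2 × (2.802 / 0.7889)² = 25.22.
Round up to the next whole unit.

n = 26 per group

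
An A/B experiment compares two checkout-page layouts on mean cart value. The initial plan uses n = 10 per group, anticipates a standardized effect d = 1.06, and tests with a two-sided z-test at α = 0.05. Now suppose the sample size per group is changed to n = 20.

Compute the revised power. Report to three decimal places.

Power ≈ 0.918

With n = 20 per group: δ = d·√(n/2) = 1.06 × √(20/2) = 3.3520. Critical value z_{0.025} = 1.960.
Revised power = Φ(δ − 1.960) + Φ(−δ − 1.960) = Φ(1.392) + Φ(-5.312) = 0.9180 + 0.0000 = 0.9180.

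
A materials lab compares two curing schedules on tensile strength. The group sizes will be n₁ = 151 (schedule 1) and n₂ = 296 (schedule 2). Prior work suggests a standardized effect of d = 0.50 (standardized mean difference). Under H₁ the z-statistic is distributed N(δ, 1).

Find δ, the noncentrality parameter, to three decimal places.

δ ≈ 5.000

δ = d / √(1/n₁ + 1/n₂) = 0.50 / √(1/151 + 1/296) = 4.9998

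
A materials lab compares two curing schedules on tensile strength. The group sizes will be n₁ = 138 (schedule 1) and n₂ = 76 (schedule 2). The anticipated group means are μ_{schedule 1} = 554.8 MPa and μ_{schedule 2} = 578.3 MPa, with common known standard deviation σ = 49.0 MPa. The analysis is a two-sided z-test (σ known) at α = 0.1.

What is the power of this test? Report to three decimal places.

Standardized effect: d = |μ_{schedule 1} − μ_{schedule 2}| / σ = |554.8 − 578.3| / 49.0 = 0.4796
Noncentrality parameter: λ = d / √(1/n₁ + 1/n₂) = 0.4796 / √(1/138 + 1/76) = 3.3575
Two-sided α = 0.1 → critical value z_{0.05} = 1.645.
Power = Φ(λ − 1.645) + Φ(−λ − 1.645) = Φ(1.713) + Φ(-5.002) = 0.9566 + 0.0000 = 0.9566.

Power ≈ 0.957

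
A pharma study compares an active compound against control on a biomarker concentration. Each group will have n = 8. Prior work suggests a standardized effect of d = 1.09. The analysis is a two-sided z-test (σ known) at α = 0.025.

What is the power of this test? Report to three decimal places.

Noncentrality parameter: δ = d·√(n/2) = 1.09 × √(8/2) = 2.1800
Critical value for a two-sided test at α = 0.025: z_{α/2} = 2.241.
Power = Φ(δ − 2.241) + Φ(−δ − 2.241) = Φ(-0.061) + Φ(-4.421) = 0.4755 + 0.0000 = 0.4755.

Power ≈ 0.476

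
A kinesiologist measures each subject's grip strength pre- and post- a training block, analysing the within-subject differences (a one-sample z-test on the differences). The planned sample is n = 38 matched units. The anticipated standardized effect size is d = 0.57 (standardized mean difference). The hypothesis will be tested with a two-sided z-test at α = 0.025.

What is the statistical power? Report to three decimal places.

Noncentrality parameter: δ = d·√n = 0.57 × √38 = 3.5137
Two-sided α = 0.025 → critical value z_{0.0125} = 2.241.
Power = Φ(δ − 2.241) + Φ(−δ − 2.241) = Φ(1.272) + Φ(-5.755) = 0.8984 + 0.0000 = 0.8984.

Power ≈ 0.898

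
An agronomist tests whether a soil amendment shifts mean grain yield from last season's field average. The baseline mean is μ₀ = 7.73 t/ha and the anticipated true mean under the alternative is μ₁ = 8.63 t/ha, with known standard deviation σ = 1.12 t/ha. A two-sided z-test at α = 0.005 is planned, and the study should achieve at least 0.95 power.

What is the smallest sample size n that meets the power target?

Standardized effect: d = |μ₁ − μ₀| / σ = |8.63 − 7.73| / 1.12 = 0.8036
Set Φ(δ − 2.807) = 0.95; then δ − 2.807 = Φ⁻¹(0.95) = 1.645, giving δ = 4.452.
(The Φ(−δ − z_{α/2}) term is vanishingly small for δ > 0 and is dropped in the standard sample-size formula.)
δ = d·√n ⇒ n = (δ/d)² = (4.452 / 0.8036)² = 30.69.
Rounding up, n = 31.

n = 31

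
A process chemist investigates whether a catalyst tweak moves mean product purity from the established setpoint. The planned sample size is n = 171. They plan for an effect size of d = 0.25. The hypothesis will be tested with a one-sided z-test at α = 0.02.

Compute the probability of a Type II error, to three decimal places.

Noncentrality parameter: δ = d·√n = 0.25 × √171 = 3.2692
One-sided α = 0.02 → critical value z_{0.02} = 2.054.
Power = Φ(δ − 2.054) = Φ(1.215) = 0.8879.
Type II error: β = 1 − power = 1 − 0.8879 = 0.1121.

β ≈ 0.112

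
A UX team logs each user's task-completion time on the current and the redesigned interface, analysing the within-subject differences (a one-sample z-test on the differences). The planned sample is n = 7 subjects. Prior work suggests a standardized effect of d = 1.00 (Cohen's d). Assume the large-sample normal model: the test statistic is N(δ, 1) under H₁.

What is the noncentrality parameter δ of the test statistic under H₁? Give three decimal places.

The noncentrality parameter scales effect size by the design's sample-size factor: δ = d·√n = 1.00 × √7 = 2.6458

δ ≈ 2.646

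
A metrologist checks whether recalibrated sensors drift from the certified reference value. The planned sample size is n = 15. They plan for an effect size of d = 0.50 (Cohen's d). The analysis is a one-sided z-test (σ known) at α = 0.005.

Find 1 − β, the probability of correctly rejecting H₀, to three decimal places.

Power ≈ 0.261

Noncentrality parameter: δ = d·√n = 0.50 × √15 = 1.9365
Critical value for a one-sided test at α = 0.005: z_α = 2.576.
Power = Φ(δ − 2.576) = Φ(-0.639) = 0.2613.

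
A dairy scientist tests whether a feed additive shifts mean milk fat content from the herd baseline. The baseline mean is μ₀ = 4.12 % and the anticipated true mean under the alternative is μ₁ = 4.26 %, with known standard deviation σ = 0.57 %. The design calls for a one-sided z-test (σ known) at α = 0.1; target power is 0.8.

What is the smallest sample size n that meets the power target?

n = 75

Standardized effect: d = |μ₁ − μ₀| / σ = |4.26 − 4.12| / 0.57 = 0.2456
For power 0.8 need Φ(δ − z_{0.1}) = 0.8, so δ = z_{0.1} + z_{0.20} = 1.282 + 0.842 = 2.123.
δ = d·√n ⇒ n = (δ/d)² = (2.123 / 0.2456)² = 74.72.
Rounding up, n = 75.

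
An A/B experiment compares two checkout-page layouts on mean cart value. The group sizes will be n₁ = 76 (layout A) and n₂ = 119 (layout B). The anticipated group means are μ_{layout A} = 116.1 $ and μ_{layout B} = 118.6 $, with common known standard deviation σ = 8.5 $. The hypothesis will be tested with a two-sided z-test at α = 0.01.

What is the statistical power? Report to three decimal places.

Power ≈ 0.283

Standardized effect: d = |μ_{layout A} − μ_{layout B}| / σ = |116.1 − 118.6| / 8.5 = 0.2941
Noncentrality parameter: δ = d / √(1/n₁ + 1/n₂) = 0.2941 / √(1/76 + 1/119) = 2.0030
Two-sided α = 0.01 → critical value z_{0.005} = 2.576.
Power = Φ(δ − 2.576) + Φ(−δ − 2.576) = Φ(-0.573) + Φ(-4.579) = 0.2834 + 0.0000 = 0.2834.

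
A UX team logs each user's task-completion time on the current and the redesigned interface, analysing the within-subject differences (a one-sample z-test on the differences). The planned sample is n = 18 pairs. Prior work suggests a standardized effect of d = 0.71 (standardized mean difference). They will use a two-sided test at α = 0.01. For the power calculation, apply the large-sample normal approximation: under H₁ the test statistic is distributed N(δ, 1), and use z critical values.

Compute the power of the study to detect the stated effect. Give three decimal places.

Noncentrality parameter: δ = d·√n = 0.71 × √18 = 3.0123
Critical value for a two-sided test at α = 0.01: z_{α/2} = 2.576.
Power = Φ(δ − 2.576) + Φ(−δ − 2.576) = Φ(0.436) + Φ(-5.588) = 0.6687 + 0.0000 = 0.6687.

Power ≈ 0.669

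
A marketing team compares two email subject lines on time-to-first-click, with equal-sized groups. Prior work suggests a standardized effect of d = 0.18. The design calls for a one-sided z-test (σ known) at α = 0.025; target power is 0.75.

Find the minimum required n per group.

Set Φ(δ − 1.960) = 0.75; then δ − 1.960 = Φ⁻¹(0.75) = 0.674, giving δ = 2.634.
δ = d·√(n/2) ⇒ n = 2(δ/d)² = 2 × (2.634 / 0.18)² = 428.42.
Rounding up, n = 429 per group.

n = 429 per group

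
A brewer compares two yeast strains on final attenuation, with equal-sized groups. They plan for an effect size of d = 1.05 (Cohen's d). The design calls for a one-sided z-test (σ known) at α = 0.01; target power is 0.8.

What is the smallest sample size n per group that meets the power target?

Set Φ(δ − 2.326) = 0.8; then δ − 2.326 = Φ⁻¹(0.8) = 0.842, giving δ = 3.168.
δ = d·√(n/2) ⇒ n = 2(δ/d)² = 2 × (3.168 / 1.05)² = 18.21.
Rounding up, n = 19 per group.

n = 19 per group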